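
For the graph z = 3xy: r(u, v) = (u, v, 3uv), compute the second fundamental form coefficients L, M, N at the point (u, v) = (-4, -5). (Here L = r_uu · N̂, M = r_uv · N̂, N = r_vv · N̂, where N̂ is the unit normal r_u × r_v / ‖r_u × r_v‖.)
L = 0;  M = 3*sqrt(370)/370;  N = 0

Compute the unit normal N̂(u, v) = (-3*v/sqrt(9*u^2 + 9*v^2 + 1), -3*u/sqrt(9*u^2 + 9*v^2 + 1), 1/sqrt(9*u^2 + 9*v^2 + 1)), and the second partials r_uu, r_uv, r_vv. Take dot products:
  L(u, v) = r_uu · N̂ = 0,
  M(u, v) = r_uv · N̂ = 3/sqrt(9*u^2 + 9*v^2 + 1),
  N(u, v) = r_vv · N̂ = 0.
Evaluating at (u, v) = (-4, -5):
  L = 0, M = 3*sqrt(370)/370, N = 0.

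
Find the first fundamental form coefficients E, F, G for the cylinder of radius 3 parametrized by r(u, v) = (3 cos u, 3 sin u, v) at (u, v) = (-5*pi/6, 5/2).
E = 9;  F = 0;  G = 1

Partials: r_u = (-3*sin(u), 3*cos(u), 0), r_v = (0, 0, 1). As functions of (u, v):
  E = r_u · r_u = 9,
  F = r_u · r_v = 0,
  G = r_v · r_v = 1.
Evaluating at (u, v) = (-5*pi/6, 5/2): E = 9, F = 0, G = 1.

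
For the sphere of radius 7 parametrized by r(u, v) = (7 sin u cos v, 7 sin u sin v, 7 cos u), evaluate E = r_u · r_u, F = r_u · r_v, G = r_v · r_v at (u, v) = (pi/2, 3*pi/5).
E = 49;  F = 0;  G = 49

Partials: r_u = (7*cos(u)*cos(v), 7*sin(v)*cos(u), -7*sin(u)), r_v = (-7*sin(u)*sin(v), 7*sin(u)*cos(v), 0). As functions of (u, v):
  E = r_u · r_u = 49,
  F = r_u · r_v = 0,
  G = r_v · r_v = 49*sin(u)^2.
Evaluating at (u, v) = (pi/2, 3*pi/5): E = 49, F = 0, G = 49.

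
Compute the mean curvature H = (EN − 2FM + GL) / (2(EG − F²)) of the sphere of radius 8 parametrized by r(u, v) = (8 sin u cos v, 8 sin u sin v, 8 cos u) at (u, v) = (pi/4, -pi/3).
H = -1/8

With E = 64, F = 0, G = 64*sin(u)^2, L = -8*sin(u)/Abs(sin(u)), M = 0, N = -8*sin(u)^3/Abs(sin(u)), assemble
  H = (EN − 2FM + GL) / (2(EG − F²)) = -sin(u)/(8*Abs(sin(u))).
At (u, v) = (pi/4, -pi/3): H = -1/8.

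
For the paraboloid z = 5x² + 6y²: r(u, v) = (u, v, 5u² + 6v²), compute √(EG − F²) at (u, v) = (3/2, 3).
√(EG − F²)|_{(3/2, 3)} = sqrt(1522)

E = 100*u^2 + 1, F = 120*u*v, G = 144*v^2 + 1; EG − F² = 100*u^2 + 144*v^2 + 1; √(EG − F²) = sqrt(100*u^2 + 144*v^2 + 1). At the given point: sqrt(1522).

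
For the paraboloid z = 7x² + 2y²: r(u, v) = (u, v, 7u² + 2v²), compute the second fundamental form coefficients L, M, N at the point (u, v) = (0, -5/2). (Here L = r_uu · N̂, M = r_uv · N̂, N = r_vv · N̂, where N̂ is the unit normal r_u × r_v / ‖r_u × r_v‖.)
L = 14*sqrt(101)/101;  M = 0;  N = 4*sqrt(101)/101

Compute the unit normal N̂(u, v) = (-14*u/sqrt(196*u^2 + 16*v^2 + 1), -4*v/sqrt(196*u^2 + 16*v^2 + 1), 1/sqrt(196*u^2 + 16*v^2 + 1)), and the second partials r_uu, r_uv, r_vv. Take dot products:
  L(u, v) = r_uu · N̂ = 14/sqrt(196*u^2 + 16*v^2 + 1),
  M(u, v) = r_uv · N̂ = 0,
  N(u, v) = r_vv · N̂ = 4/sqrt(196*u^2 + 16*v^2 + 1).
Evaluating at (u, v) = (0, -5/2):
  L = 14*sqrt(101)/101, M = 0, N = 4*sqrt(101)/101.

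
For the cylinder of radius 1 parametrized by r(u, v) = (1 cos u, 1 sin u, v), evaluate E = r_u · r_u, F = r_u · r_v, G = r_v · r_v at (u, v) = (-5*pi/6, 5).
E = 1;  F = 0;  G = 1

Partials: r_u = (-sin(u), cos(u), 0), r_v = (0, 0, 1). As functions of (u, v):
  E = r_u · r_u = 1,
  F = r_u · r_v = 0,
  G = r_v · r_v = 1.
Evaluating at (u, v) = (-5*pi/6, 5): E = 1, F = 0, G = 1.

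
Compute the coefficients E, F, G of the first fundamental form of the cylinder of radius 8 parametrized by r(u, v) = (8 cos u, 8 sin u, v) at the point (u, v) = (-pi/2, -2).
E = 64;  F = 0;  G = 1

Partials: r_u = (-8*sin(u), 8*cos(u), 0), r_v = (0, 0, 1). As functions of (u, v):
  E = r_u · r_u = 64,
  F = r_u · r_v = 0,
  G = r_v · r_v = 1.
Evaluating at (u, v) = (-pi/2, -2): E = 64, F = 0, G = 1.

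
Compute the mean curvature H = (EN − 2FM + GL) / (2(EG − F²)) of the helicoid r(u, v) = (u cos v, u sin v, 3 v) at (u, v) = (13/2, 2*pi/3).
H = 0

With E = 1, F = 0, G = u^2 + 9, L = 0, M = -3/sqrt(u^2 + 9), N = 0, assemble
  H = (EN − 2FM + GL) / (2(EG − F²)) = 0.
At (u, v) = (13/2, 2*pi/3): H = 0.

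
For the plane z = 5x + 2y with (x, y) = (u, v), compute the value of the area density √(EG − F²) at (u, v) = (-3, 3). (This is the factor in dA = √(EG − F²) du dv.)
√(EG − F²)|_{(-3, 3)} = sqrt(30)

E = 26, F = 10, G = 5, so EG − F² = 30. Taking the positive square root: √(EG − F²) = sqrt(30). At (u, v) = (-3, 3): sqrt(30).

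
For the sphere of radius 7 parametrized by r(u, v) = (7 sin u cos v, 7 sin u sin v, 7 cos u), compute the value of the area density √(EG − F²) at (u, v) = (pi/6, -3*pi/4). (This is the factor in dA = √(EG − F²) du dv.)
√(EG − F²)|_{(pi/6, -3*pi/4)} = 49/2

E = 49, F = 0, G = 49*sin(u)^2, so EG − F² = 2401*sin(u)^2. Taking the positive square root: √(EG − F²) = 49*Abs(sin(u)). At (u, v) = (pi/6, -3*pi/4): 49/2.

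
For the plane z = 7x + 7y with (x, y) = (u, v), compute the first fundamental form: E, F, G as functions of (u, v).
E = 50;  F = 49;  G = 50

Compute partials: r_u = (1, 0, 7), r_v = (0, 1, 7). Then
  E = r_u · r_u = 50,
  F = r_u · r_v = 49,
  G = r_v · r_v = 50.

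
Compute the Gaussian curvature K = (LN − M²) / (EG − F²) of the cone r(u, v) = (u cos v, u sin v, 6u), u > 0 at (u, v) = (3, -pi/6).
K = 0

Coefficients of the first fundamental form: E = 37, F = 0, G = u^2.
Coefficients of the second fundamental form: L = 0, M = 0, N = 6*sqrt(37)*u^2/(37*Abs(u)).
Assemble K = (LN − M²)/(EG − F²) = 0. At (u, v) = (3, -pi/6): K = 0.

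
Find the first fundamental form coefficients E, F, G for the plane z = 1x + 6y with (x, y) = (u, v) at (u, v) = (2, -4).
E = 2;  F = 6;  G = 37

Partials: r_u = (1, 0, 1), r_v = (0, 1, 6). As functions of (u, v):
  E = r_u · r_u = 2,
  F = r_u · r_v = 6,
  G = r_v · r_v = 37.
Evaluating at (u, v) = (2, -4): E = 2, F = 6, G = 37.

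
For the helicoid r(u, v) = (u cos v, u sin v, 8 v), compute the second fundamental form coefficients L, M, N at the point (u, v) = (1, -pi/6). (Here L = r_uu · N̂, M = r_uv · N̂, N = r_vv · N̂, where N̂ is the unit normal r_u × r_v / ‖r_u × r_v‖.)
L = 0;  M = -8*sqrt(65)/65;  N = 0

Compute the unit normal N̂(u, v) = (8*sin(v)/sqrt(u^2 + 64), -8*cos(v)/sqrt(u^2 + 64), u/sqrt(u^2 + 64)), and the second partials r_uu, r_uv, r_vv. Take dot products:
  L(u, v) = r_uu · N̂ = 0,
  M(u, v) = r_uv · N̂ = -8/sqrt(u^2 + 64),
  N(u, v) = r_vv · N̂ = 0.
Evaluating at (u, v) = (1, -pi/6):
  L = 0, M = -8*sqrt(65)/65, N = 0.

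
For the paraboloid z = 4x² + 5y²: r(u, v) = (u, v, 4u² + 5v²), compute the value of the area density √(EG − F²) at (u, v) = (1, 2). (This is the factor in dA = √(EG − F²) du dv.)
√(EG − F²)|_{(1, 2)} = sqrt(465)

E = 64*u^2 + 1, F = 80*u*v, G = 100*v^2 + 1, so EG − F² = 64*u^2 + 100*v^2 + 1. Taking the positive square root: √(EG − F²) = sqrt(64*u^2 + 100*v^2 + 1). At (u, v) = (1, 2): sqrt(465).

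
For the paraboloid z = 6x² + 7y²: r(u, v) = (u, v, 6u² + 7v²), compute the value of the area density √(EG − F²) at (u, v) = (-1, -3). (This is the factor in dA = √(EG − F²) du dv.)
√(EG − F²)|_{(-1, -3)} = sqrt(1909)

E = 144*u^2 + 1, F = 168*u*v, G = 196*v^2 + 1, so EG − F² = 144*u^2 + 196*v^2 + 1. Taking the positive square root: √(EG − F²) = sqrt(144*u^2 + 196*v^2 + 1). At (u, v) = (-1, -3): sqrt(1909).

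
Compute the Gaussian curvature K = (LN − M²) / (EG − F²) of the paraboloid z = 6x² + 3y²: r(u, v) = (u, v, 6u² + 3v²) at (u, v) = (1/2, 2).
K = 72/32761

Coefficients of the first fundamental form: E = 144*u^2 + 1, F = 72*u*v, G = 36*v^2 + 1.
Coefficients of the second fundamental form: L = 12/sqrt(144*u^2 + 36*v^2 + 1), M = 0, N = 6/sqrt(144*u^2 + 36*v^2 + 1).
Assemble K = (LN − M²)/(EG − F²) = 72/(20736*u^4 + 10368*u^2*v^2 + 288*u^2 + 1296*v^4 + 72*v^2 + 1). At (u, v) = (1/2, 2): K = 72/32761.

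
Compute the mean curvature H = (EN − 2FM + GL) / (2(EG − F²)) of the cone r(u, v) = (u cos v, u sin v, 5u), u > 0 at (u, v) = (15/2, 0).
H = sqrt(26)/78

With E = 26, F = 0, G = u^2, L = 0, M = 0, N = 5*sqrt(26)*u^2/(26*Abs(u)), assemble
  H = (EN − 2FM + GL) / (2(EG − F²)) = 5*sqrt(26)/(52*Abs(u)).
At (u, v) = (15/2, 0): H = sqrt(26)/78.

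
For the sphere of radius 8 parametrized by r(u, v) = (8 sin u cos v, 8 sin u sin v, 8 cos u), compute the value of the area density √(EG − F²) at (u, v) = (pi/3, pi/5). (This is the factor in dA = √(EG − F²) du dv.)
√(EG − F²)|_{(pi/3, pi/5)} = 32*sqrt(3)

E = 64, F = 0, G = 64*sin(u)^2, so EG − F² = 4096*sin(u)^2. Taking the positive square root: √(EG − F²) = 64*Abs(sin(u)). At (u, v) = (pi/3, pi/5): 32*sqrt(3).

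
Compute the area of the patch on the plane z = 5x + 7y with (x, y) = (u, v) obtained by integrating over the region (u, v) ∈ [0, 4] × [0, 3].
Area = 60*sqrt(3)

Area = ∫∫ √(EG − F²) du dv with √(EG − F²) = 5*sqrt(3). Integrating over [0, 4] × [0, 3] gives 60*sqrt(3).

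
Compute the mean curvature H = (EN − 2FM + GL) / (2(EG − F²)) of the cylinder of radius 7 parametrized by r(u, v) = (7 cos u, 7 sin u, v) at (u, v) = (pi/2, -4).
H = -1/14

With E = 49, F = 0, G = 1, L = -7, M = 0, N = 0, assemble
  H = (EN − 2FM + GL) / (2(EG − F²)) = -1/14.
At (u, v) = (pi/2, -4): H = -1/14.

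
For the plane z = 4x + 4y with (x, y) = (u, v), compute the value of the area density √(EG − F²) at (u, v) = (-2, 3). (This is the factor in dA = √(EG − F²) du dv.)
√(EG − F²)|_{(-2, 3)} = sqrt(33)

E = 17, F = 16, G = 17, so EG − F² = 33. Taking the positive square root: √(EG − F²) = sqrt(33). At (u, v) = (-2, 3): sqrt(33).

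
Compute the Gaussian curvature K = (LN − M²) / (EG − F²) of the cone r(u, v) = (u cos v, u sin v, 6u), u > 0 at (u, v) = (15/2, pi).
K = 0

Coefficients of the first fundamental form: E = 37, F = 0, G = u^2.
Coefficients of the second fundamental form: L = 0, M = 0, N = 6*sqrt(37)*u^2/(37*Abs(u)).
Assemble K = (LN − M²)/(EG − F²) = 0. At (u, v) = (15/2, pi): K = 0.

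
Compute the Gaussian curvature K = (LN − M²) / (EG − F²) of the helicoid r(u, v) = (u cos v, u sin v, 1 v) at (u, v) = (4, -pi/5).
K = -1/289

Coefficients of the first fundamental form: E = 1, F = 0, G = u^2 + 1.
Coefficients of the second fundamental form: L = 0, M = -1/sqrt(u^2 + 1), N = 0.
Assemble K = (LN − M²)/(EG − F²) = -1/(u^2 + 1)^2. At (u, v) = (4, -pi/5): K = -1/289.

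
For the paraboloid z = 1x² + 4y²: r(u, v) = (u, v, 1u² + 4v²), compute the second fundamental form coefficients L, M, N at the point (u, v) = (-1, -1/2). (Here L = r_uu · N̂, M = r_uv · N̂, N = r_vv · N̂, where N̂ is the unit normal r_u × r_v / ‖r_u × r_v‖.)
L = 2*sqrt(21)/21;  M = 0;  N = 8*sqrt(21)/21

Compute the unit normal N̂(u, v) = (-2*u/sqrt(4*u^2 + 64*v^2 + 1), -8*v/sqrt(4*u^2 + 64*v^2 + 1), 1/sqrt(4*u^2 + 64*v^2 + 1)), and the second partials r_uu, r_uv, r_vv. Take dot products:
  L(u, v) = r_uu · N̂ = 2/sqrt(4*u^2 + 64*v^2 + 1),
  M(u, v) = r_uv · N̂ = 0,
  N(u, v) = r_vv · N̂ = 8/sqrt(4*u^2 + 64*v^2 + 1).
Evaluating at (u, v) = (-1, -1/2):
  L = 2*sqrt(21)/21, M = 0, N = 8*sqrt(21)/21.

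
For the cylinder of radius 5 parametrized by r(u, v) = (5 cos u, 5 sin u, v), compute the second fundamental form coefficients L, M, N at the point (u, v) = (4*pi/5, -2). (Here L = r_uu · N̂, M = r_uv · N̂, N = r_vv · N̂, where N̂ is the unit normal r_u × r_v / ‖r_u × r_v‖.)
L = -5;  M = 0;  N = 0

Compute the unit normal N̂(u, v) = (cos(u), sin(u), 0), and the second partials r_uu, r_uv, r_vv. Take dot products:
  L(u, v) = r_uu · N̂ = -5,
  M(u, v) = r_uv · N̂ = 0,
  N(u, v) = r_vv · N̂ = 0.
Evaluating at (u, v) = (4*pi/5, -2):
  L = -5, M = 0, N = 0.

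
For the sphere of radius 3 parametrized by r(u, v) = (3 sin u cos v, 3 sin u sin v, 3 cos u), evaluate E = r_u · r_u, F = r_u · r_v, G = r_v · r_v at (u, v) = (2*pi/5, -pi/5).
E = 9;  F = 0;  G = 9*sqrt(5)/8 + 45/8

Partials: r_u = (3*cos(u)*cos(v), 3*sin(v)*cos(u), -3*sin(u)), r_v = (-3*sin(u)*sin(v), 3*sin(u)*cos(v), 0). As functions of (u, v):
  E = r_u · r_u = 9,
  F = r_u · r_v = 0,
  G = r_v · r_v = 9*sin(u)^2.
Evaluating at (u, v) = (2*pi/5, -pi/5): E = 9, F = 0, G = 9*sqrt(5)/8 + 45/8.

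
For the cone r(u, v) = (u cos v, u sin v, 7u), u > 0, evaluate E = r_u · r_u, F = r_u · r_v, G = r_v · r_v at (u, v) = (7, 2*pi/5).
E = 50;  F = 0;  G = 49

Partials: r_u = (cos(v), sin(v), 7), r_v = (-u*sin(v), u*cos(v), 0). As functions of (u, v):
  E = r_u · r_u = 50,
  F = r_u · r_v = 0,
  G = r_v · r_v = u^2.
Evaluating at (u, v) = (7, 2*pi/5): E = 50, F = 0, G = 49.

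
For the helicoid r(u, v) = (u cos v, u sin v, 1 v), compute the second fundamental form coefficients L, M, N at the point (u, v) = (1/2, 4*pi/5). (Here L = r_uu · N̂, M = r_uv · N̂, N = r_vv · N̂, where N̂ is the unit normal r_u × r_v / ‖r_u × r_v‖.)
L = 0;  M = -2*sqrt(5)/5;  N = 0

Compute the unit normal N̂(u, v) = (sin(v)/sqrt(u^2 + 1), -cos(v)/sqrt(u^2 + 1), u/sqrt(u^2 + 1)), and the second partials r_uu, r_uv, r_vv. Take dot products:
  L(u, v) = r_uu · N̂ = 0,
  M(u, v) = r_uv · N̂ = -1/sqrt(u^2 + 1),
  N(u, v) = r_vv · N̂ = 0.
Evaluating at (u, v) = (1/2, 4*pi/5):
  L = 0, M = -2*sqrt(5)/5, N = 0.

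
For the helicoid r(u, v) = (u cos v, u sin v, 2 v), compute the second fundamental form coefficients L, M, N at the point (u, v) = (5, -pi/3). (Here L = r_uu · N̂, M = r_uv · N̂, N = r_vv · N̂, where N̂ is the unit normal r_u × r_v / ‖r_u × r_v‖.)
L = 0;  M = -2*sqrt(29)/29;  N = 0

Compute the unit normal N̂(u, v) = (2*sin(v)/sqrt(u^2 + 4), -2*cos(v)/sqrt(u^2 + 4), u/sqrt(u^2 + 4)), and the second partials r_uu, r_uv, r_vv. Take dot products:
  L(u, v) = r_uu · N̂ = 0,
  M(u, v) = r_uv · N̂ = -2/sqrt(u^2 + 4),
  N(u, v) = r_vv · N̂ = 0.
Evaluating at (u, v) = (5, -pi/3):
  L = 0, M = -2*sqrt(29)/29, N = 0.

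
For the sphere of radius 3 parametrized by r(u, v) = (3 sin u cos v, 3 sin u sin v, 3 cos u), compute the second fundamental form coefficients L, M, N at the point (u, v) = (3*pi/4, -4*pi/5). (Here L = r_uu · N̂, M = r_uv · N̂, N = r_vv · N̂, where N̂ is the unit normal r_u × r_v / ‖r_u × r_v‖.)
L = -3;  M = 0;  N = -3/2

Compute the unit normal N̂(u, v) = (sin(u)^2*cos(v)/Abs(sin(u)), sin(u)^2*sin(v)/Abs(sin(u)), sin(2*u)/(2*Abs(sin(u)))), and the second partials r_uu, r_uv, r_vv. Take dot products:
  L(u, v) = r_uu · N̂ = -3*sin(u)/Abs(sin(u)),
  M(u, v) = r_uv · N̂ = 0,
  N(u, v) = r_vv · N̂ = -3*sin(u)^3/Abs(sin(u)).
Evaluating at (u, v) = (3*pi/4, -4*pi/5):
  L = -3, M = 0, N = -3/2.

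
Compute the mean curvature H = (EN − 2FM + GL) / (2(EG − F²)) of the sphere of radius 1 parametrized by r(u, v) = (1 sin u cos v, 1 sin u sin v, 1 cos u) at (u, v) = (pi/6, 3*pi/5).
H = -1

With E = 1, F = 0, G = sin(u)^2, L = -sin(u)/Abs(sin(u)), M = 0, N = -sin(u)^3/Abs(sin(u)), assemble
  H = (EN − 2FM + GL) / (2(EG − F²)) = -sin(u)/Abs(sin(u)).
At (u, v) = (pi/6, 3*pi/5): H = -1.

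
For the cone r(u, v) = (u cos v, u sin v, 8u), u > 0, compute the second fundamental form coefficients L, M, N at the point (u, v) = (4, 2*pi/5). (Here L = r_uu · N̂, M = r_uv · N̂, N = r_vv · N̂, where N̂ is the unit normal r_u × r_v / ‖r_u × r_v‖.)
L = 0;  M = 0;  N = 32*sqrt(65)/65

Compute the unit normal N̂(u, v) = (-8*sqrt(65)*u*cos(v)/(65*Abs(u)), -8*sqrt(65)*u*sin(v)/(65*Abs(u)), sqrt(65)*u/(65*Abs(u))), and the second partials r_uu, r_uv, r_vv. Take dot products:
  L(u, v) = r_uu · N̂ = 0,
  M(u, v) = r_uv · N̂ = 0,
  N(u, v) = r_vv · N̂ = 8*sqrt(65)*u^2/(65*Abs(u)).
Evaluating at (u, v) = (4, 2*pi/5):
  L = 0, M = 0, N = 32*sqrt(65)/65.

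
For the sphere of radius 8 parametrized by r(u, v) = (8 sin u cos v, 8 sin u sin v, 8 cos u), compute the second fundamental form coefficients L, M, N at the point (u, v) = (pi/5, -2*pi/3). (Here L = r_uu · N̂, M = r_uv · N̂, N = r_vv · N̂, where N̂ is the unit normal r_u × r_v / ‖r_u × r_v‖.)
L = -8;  M = 0;  N = -5 + sqrt(5)

Compute the unit normal N̂(u, v) = (sin(u)^2*cos(v)/Abs(sin(u)), sin(u)^2*sin(v)/Abs(sin(u)), sin(2*u)/(2*Abs(sin(u)))), and the second partials r_uu, r_uv, r_vv. Take dot products:
  L(u, v) = r_uu · N̂ = -8*sin(u)/Abs(sin(u)),
  M(u, v) = r_uv · N̂ = 0,
  N(u, v) = r_vv · N̂ = -8*sin(u)^3/Abs(sin(u)).
Evaluating at (u, v) = (pi/5, -2*pi/3):
  L = -8, M = 0, N = -5 + sqrt(5).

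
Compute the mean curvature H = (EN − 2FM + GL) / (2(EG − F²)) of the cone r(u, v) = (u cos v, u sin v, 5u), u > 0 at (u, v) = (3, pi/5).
H = 5*sqrt(26)/156

With E = 26, F = 0, G = u^2, L = 0, M = 0, N = 5*sqrt(26)*u^2/(26*Abs(u)), assemble
  H = (EN − 2FM + GL) / (2(EG − F²)) = 5*sqrt(26)/(52*Abs(u)).
At (u, v) = (3, pi/5): H = 5*sqrt(26)/156.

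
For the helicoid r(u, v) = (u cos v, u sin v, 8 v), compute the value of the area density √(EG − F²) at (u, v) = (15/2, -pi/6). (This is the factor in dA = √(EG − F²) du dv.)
√(EG − F²)|_{(15/2, -pi/6)} = sqrt(481)/2

E = 1, F = 0, G = u^2 + 64, so EG − F² = u^2 + 64. Taking the positive square root: √(EG − F²) = sqrt(u^2 + 64). At (u, v) = (15/2, -pi/6): sqrt(481)/2.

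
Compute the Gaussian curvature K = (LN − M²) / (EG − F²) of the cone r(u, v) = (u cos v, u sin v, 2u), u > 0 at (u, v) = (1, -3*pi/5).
K = 0

Coefficients of the first fundamental form: E = 5, F = 0, G = u^2.
Coefficients of the second fundamental form: L = 0, M = 0, N = 2*sqrt(5)*u^2/(5*Abs(u)).
Assemble K = (LN − M²)/(EG − F²) = 0. At (u, v) = (1, -3*pi/5): K = 0.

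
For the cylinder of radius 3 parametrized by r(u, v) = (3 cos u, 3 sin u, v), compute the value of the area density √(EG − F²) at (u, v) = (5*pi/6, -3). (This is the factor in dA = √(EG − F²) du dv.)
√(EG − F²)|_{(5*pi/6, -3)} = 3

E = 9, F = 0, G = 1, so EG − F² = 9. Taking the positive square root: √(EG − F²) = 3. At (u, v) = (5*pi/6, -3): 3.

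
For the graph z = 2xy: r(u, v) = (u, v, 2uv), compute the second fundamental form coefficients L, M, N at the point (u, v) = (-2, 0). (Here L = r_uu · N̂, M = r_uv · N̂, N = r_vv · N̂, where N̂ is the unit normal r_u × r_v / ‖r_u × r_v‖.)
L = 0;  M = 2*sqrt(17)/17;  N = 0

Compute the unit normal N̂(u, v) = (-2*v/sqrt(4*u^2 + 4*v^2 + 1), -2*u/sqrt(4*u^2 + 4*v^2 + 1), 1/sqrt(4*u^2 + 4*v^2 + 1)), and the second partials r_uu, r_uv, r_vv. Take dot products:
  L(u, v) = r_uu · N̂ = 0,
  M(u, v) = r_uv · N̂ = 2/sqrt(4*u^2 + 4*v^2 + 1),
  N(u, v) = r_vv · N̂ = 0.
Evaluating at (u, v) = (-2, 0):
  L = 0, M = 2*sqrt(17)/17, N = 0.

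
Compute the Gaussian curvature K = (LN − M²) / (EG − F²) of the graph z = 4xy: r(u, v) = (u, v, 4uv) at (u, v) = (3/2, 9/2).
K = -16/130321

Coefficients of the first fundamental form: E = 16*v^2 + 1, F = 16*u*v, G = 16*u^2 + 1.
Coefficients of the second fundamental form: L = 0, M = 4/sqrt(16*u^2 + 16*v^2 + 1), N = 0.
Assemble K = (LN − M²)/(EG − F²) = -16/(256*u^4 + 512*u^2*v^2 + 32*u^2 + 256*v^4 + 32*v^2 + 1). At (u, v) = (3/2, 9/2): K = -16/130321.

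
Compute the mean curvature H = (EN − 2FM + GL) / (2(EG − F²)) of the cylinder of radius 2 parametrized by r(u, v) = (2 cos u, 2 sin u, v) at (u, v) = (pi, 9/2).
H = -1/4

With E = 4, F = 0, G = 1, L = -2, M = 0, N = 0, assemble
  H = (EN − 2FM + GL) / (2(EG − F²)) = -1/4.
At (u, v) = (pi, 9/2): H = -1/4.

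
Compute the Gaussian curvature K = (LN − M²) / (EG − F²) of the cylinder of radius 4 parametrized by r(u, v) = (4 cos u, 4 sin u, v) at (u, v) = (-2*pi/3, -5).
K = 0

Coefficients of the first fundamental form: E = 16, F = 0, G = 1.
Coefficients of the second fundamental form: L = -4, M = 0, N = 0.
Assemble K = (LN − M²)/(EG − F²) = 0. At (u, v) = (-2*pi/3, -5): K = 0.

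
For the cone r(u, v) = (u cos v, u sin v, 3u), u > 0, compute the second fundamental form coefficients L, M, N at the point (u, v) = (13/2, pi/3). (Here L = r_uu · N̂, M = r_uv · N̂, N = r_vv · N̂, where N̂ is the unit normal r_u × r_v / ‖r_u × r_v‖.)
L = 0;  M = 0;  N = 39*sqrt(10)/20

Compute the unit normal N̂(u, v) = (-3*sqrt(10)*u*cos(v)/(10*Abs(u)), -3*sqrt(10)*u*sin(v)/(10*Abs(u)), sqrt(10)*u/(10*Abs(u))), and the second partials r_uu, r_uv, r_vv. Take dot products:
  L(u, v) = r_uu · N̂ = 0,
  M(u, v) = r_uv · N̂ = 0,
  N(u, v) = r_vv · N̂ = 3*sqrt(10)*u^2/(10*Abs(u)).
Evaluating at (u, v) = (13/2, pi/3):
  L = 0, M = 0, N = 39*sqrt(10)/20.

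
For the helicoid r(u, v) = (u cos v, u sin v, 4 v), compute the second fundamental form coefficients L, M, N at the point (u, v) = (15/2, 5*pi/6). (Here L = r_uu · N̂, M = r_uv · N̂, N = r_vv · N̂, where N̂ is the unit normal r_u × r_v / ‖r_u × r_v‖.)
L = 0;  M = -8/17;  N = 0

Compute the unit normal N̂(u, v) = (4*sin(v)/sqrt(u^2 + 16), -4*cos(v)/sqrt(u^2 + 16), u/sqrt(u^2 + 16)), and the second partials r_uu, r_uv, r_vv. Take dot products:
  L(u, v) = r_uu · N̂ = 0,
  M(u, v) = r_uv · N̂ = -4/sqrt(u^2 + 16),
  N(u, v) = r_vv · N̂ = 0.
Evaluating at (u, v) = (15/2, 5*pi/6):
  L = 0, M = -8/17, N = 0.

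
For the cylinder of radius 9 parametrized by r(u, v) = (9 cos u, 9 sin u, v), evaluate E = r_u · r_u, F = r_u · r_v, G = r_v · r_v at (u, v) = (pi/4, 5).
E = 81;  F = 0;  G = 1

Partials: r_u = (-9*sin(u), 9*cos(u), 0), r_v = (0, 0, 1). As functions of (u, v):
  E = r_u · r_u = 81,
  F = r_u · r_v = 0,
  G = r_v · r_v = 1.
Evaluating at (u, v) = (pi/4, 5): E = 81, F = 0, G = 1.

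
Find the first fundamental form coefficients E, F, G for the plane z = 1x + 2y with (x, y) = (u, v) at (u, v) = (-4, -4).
E = 2;  F = 2;  G = 5

Partials: r_u = (1, 0, 1), r_v = (0, 1, 2). As functions of (u, v):
  E = r_u · r_u = 2,
  F = r_u · r_v = 2,
  G = r_v · r_v = 5.
Evaluating at (u, v) = (-4, -4): E = 2, F = 2, G = 5.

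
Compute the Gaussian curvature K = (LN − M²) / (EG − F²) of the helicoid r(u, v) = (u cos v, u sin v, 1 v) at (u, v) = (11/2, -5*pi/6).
K = -16/15625

Coefficients of the first fundamental form: E = 1, F = 0, G = u^2 + 1.
Coefficients of the second fundamental form: L = 0, M = -1/sqrt(u^2 + 1), N = 0.
Assemble K = (LN − M²)/(EG − F²) = -1/(u^2 + 1)^2. At (u, v) = (11/2, -5*pi/6): K = -16/15625.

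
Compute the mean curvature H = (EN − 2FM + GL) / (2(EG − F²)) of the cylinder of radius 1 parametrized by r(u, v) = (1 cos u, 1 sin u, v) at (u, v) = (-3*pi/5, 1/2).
H = -1/2

With E = 1, F = 0, G = 1, L = -1, M = 0, N = 0, assemble
  H = (EN − 2FM + GL) / (2(EG − F²)) = -1/2.
At (u, v) = (-3*pi/5, 1/2): H = -1/2.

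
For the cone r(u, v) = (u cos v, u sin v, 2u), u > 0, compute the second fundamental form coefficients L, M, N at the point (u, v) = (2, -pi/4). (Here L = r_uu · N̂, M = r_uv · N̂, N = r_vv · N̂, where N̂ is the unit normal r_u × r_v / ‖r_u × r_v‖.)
L = 0;  M = 0;  N = 4*sqrt(5)/5

Compute the unit normal N̂(u, v) = (-2*sqrt(5)*u*cos(v)/(5*Abs(u)), -2*sqrt(5)*u*sin(v)/(5*Abs(u)), sqrt(5)*u/(5*Abs(u))), and the second partials r_uu, r_uv, r_vv. Take dot products:
  L(u, v) = r_uu · N̂ = 0,
  M(u, v) = r_uv · N̂ = 0,
  N(u, v) = r_vv · N̂ = 2*sqrt(5)*u^2/(5*Abs(u)).
Evaluating at (u, v) = (2, -pi/4):
  L = 0, M = 0, N = 4*sqrt(5)/5.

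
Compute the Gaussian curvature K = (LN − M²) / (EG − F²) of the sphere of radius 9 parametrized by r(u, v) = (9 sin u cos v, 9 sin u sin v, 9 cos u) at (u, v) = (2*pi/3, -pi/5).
K = 1/81

Coefficients of the first fundamental form: E = 81, F = 0, G = 81*sin(u)^2.
Coefficients of the second fundamental form: L = -9*sin(u)/Abs(sin(u)), M = 0, N = -9*sin(u)^3/Abs(sin(u)).
Assemble K = (LN − M²)/(EG − F²) = 1/81. At (u, v) = (2*pi/3, -pi/5): K = 1/81.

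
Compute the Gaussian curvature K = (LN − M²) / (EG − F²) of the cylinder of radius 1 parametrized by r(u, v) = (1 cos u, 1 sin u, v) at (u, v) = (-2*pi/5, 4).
K = 0

Coefficients of the first fundamental form: E = 1, F = 0, G = 1.
Coefficients of the second fundamental form: L = -1, M = 0, N = 0.
Assemble K = (LN − M²)/(EG − F²) = 0. At (u, v) = (-2*pi/5, 4): K = 0.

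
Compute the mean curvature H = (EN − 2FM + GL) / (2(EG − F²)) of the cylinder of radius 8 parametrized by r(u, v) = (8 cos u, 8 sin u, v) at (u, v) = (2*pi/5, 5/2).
H = -1/16

With E = 64, F = 0, G = 1, L = -8, M = 0, N = 0, assemble
  H = (EN − 2FM + GL) / (2(EG − F²)) = -1/16.
At (u, v) = (2*pi/5, 5/2): H = -1/16.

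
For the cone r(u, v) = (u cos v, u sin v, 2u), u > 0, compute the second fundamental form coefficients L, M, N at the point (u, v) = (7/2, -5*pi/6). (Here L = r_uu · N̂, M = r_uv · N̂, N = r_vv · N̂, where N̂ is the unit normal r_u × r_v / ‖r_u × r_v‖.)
L = 0;  M = 0;  N = 7*sqrt(5)/5

Compute the unit normal N̂(u, v) = (-2*sqrt(5)*u*cos(v)/(5*Abs(u)), -2*sqrt(5)*u*sin(v)/(5*Abs(u)), sqrt(5)*u/(5*Abs(u))), and the second partials r_uu, r_uv, r_vv. Take dot products:
  L(u, v) = r_uu · N̂ = 0,
  M(u, v) = r_uv · N̂ = 0,
  N(u, v) = r_vv · N̂ = 2*sqrt(5)*u^2/(5*Abs(u)).
Evaluating at (u, v) = (7/2, -5*pi/6):
  L = 0, M = 0, N = 7*sqrt(5)/5.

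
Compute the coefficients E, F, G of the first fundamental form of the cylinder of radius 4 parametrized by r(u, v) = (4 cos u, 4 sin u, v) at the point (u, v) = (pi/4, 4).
E = 16;  F = 0;  G = 1

Partials: r_u = (-4*sin(u), 4*cos(u), 0), r_v = (0, 0, 1). As functions of (u, v):
  E = r_u · r_u = 16,
  F = r_u · r_v = 0,
  G = r_v · r_v = 1.
Evaluating at (u, v) = (pi/4, 4): E = 16, F = 0, G = 1.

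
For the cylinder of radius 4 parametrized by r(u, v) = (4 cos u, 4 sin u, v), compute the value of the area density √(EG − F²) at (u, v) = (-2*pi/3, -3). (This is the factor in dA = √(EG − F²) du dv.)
√(EG − F²)|_{(-2*pi/3, -3)} = 4

E = 16, F = 0, G = 1, so EG − F² = 16. Taking the positive square root: √(EG − F²) = 4. At (u, v) = (-2*pi/3, -3): 4.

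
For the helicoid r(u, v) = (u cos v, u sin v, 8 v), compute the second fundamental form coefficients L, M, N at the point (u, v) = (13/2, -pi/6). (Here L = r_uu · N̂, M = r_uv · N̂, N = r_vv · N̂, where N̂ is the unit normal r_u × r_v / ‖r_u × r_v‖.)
L = 0;  M = -16*sqrt(17)/85;  N = 0

Compute the unit normal N̂(u, v) = (8*sin(v)/sqrt(u^2 + 64), -8*cos(v)/sqrt(u^2 + 64), u/sqrt(u^2 + 64)), and the second partials r_uu, r_uv, r_vv. Take dot products:
  L(u, v) = r_uu · N̂ = 0,
  M(u, v) = r_uv · N̂ = -8/sqrt(u^2 + 64),
  N(u, v) = r_vv · N̂ = 0.
Evaluating at (u, v) = (13/2, -pi/6):
  L = 0, M = -16*sqrt(17)/85, N = 0.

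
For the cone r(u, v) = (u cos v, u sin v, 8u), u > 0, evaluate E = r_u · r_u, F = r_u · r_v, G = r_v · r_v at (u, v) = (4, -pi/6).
E = 65;  F = 0;  G = 16

Partials: r_u = (cos(v), sin(v), 8), r_v = (-u*sin(v), u*cos(v), 0). As functions of (u, v):
  E = r_u · r_u = 65,
  F = r_u · r_v = 0,
  G = r_v · r_v = u^2.
Evaluating at (u, v) = (4, -pi/6): E = 65, F = 0, G = 16.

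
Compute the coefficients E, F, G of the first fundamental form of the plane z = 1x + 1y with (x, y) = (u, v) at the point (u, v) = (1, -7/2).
E = 2;  F = 1;  G = 2

Partials: r_u = (1, 0, 1), r_v = (0, 1, 1). As functions of (u, v):
  E = r_u · r_u = 2,
  F = r_u · r_v = 1,
  G = r_v · r_v = 2.
Evaluating at (u, v) = (1, -7/2): E = 2, F = 1, G = 2.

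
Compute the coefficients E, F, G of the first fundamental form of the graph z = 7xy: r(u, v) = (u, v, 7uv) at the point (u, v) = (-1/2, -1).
E = 50;  F = 49/2;  G = 53/4

Partials: r_u = (1, 0, 7*v), r_v = (0, 1, 7*u). As functions of (u, v):
  E = r_u · r_u = 49*v^2 + 1,
  F = r_u · r_v = 49*u*v,
  G = r_v · r_v = 49*u^2 + 1.
Evaluating at (u, v) = (-1/2, -1): E = 50, F = 49/2, G = 53/4.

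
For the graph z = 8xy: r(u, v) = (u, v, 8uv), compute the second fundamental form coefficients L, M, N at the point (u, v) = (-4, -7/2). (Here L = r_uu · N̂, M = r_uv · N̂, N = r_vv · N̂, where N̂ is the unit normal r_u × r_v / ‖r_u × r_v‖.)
L = 0;  M = 8*sqrt(201)/603;  N = 0

Compute the unit normal N̂(u, v) = (-8*v/sqrt(64*u^2 + 64*v^2 + 1), -8*u/sqrt(64*u^2 + 64*v^2 + 1), 1/sqrt(64*u^2 + 64*v^2 + 1)), and the second partials r_uu, r_uv, r_vv. Take dot products:
  L(u, v) = r_uu · N̂ = 0,
  M(u, v) = r_uv · N̂ = 8/sqrt(64*u^2 + 64*v^2 + 1),
  N(u, v) = r_vv · N̂ = 0.
Evaluating at (u, v) = (-4, -7/2):
  L = 0, M = 8*sqrt(201)/603, N = 0.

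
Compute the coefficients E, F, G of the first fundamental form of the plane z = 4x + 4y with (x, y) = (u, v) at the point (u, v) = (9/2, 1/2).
E = 17;  F = 16;  G = 17

Partials: r_u = (1, 0, 4), r_v = (0, 1, 4). As functions of (u, v):
  E = r_u · r_u = 17,
  F = r_u · r_v = 16,
  G = r_v · r_v = 17.
Evaluating at (u, v) = (9/2, 1/2): E = 17, F = 16, G = 17.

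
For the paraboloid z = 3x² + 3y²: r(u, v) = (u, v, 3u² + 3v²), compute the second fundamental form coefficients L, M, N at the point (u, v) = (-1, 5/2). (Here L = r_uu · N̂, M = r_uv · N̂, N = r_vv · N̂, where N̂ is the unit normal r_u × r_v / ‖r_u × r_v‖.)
L = 3*sqrt(262)/131;  M = 0;  N = 3*sqrt(262)/131

Compute the unit normal N̂(u, v) = (-6*u/sqrt(36*u^2 + 36*v^2 + 1), -6*v/sqrt(36*u^2 + 36*v^2 + 1), 1/sqrt(36*u^2 + 36*v^2 + 1)), and the second partials r_uu, r_uv, r_vv. Take dot products:
  L(u, v) = r_uu · N̂ = 6/sqrt(36*u^2 + 36*v^2 + 1),
  M(u, v) = r_uv · N̂ = 0,
  N(u, v) = r_vv · N̂ = 6/sqrt(36*u^2 + 36*v^2 + 1).
Evaluating at (u, v) = (-1, 5/2):
  L = 3*sqrt(262)/131, M = 0, N = 3*sqrt(262)/131.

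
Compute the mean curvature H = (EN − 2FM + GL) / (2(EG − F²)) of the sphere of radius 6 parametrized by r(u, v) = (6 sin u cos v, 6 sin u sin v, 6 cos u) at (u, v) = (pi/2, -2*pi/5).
H = -1/6

With E = 36, F = 0, G = 36*sin(u)^2, L = -6*sin(u)/Abs(sin(u)), M = 0, N = -6*sin(u)^3/Abs(sin(u)), assemble
  H = (EN − 2FM + GL) / (2(EG − F²)) = -sin(u)/(6*Abs(sin(u))).
At (u, v) = (pi/2, -2*pi/5): H = -1/6.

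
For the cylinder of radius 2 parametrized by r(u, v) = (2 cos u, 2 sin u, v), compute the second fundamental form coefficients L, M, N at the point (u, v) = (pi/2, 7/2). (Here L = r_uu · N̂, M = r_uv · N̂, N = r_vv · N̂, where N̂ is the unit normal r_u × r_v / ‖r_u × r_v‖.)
L = -2;  M = 0;  N = 0

Compute the unit normal N̂(u, v) = (cos(u), sin(u), 0), and the second partials r_uu, r_uv, r_vv. Take dot products:
  L(u, v) = r_uu · N̂ = -2,
  M(u, v) = r_uv · N̂ = 0,
  N(u, v) = r_vv · N̂ = 0.
Evaluating at (u, v) = (pi/2, 7/2):
  L = -2, M = 0, N = 0.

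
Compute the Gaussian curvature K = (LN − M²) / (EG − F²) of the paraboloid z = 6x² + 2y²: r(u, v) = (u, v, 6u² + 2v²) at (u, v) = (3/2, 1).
K = 48/116281

Coefficients of the first fundamental form: E = 144*u^2 + 1, F = 48*u*v, G = 16*v^2 + 1.
Coefficients of the second fundamental form: L = 12/sqrt(144*u^2 + 16*v^2 + 1), M = 0, N = 4/sqrt(144*u^2 + 16*v^2 + 1).
Assemble K = (LN − M²)/(EG − F²) = 48/(20736*u^4 + 4608*u^2*v^2 + 288*u^2 + 256*v^4 + 32*v^2 + 1). At (u, v) = (3/2, 1): K = 48/116281.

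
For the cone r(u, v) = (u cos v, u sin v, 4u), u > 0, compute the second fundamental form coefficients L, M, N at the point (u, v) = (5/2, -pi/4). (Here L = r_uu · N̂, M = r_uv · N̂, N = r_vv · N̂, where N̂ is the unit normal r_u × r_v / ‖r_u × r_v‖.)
L = 0;  M = 0;  N = 10*sqrt(17)/17

Compute the unit normal N̂(u, v) = (-4*sqrt(17)*u*cos(v)/(17*Abs(u)), -4*sqrt(17)*u*sin(v)/(17*Abs(u)), sqrt(17)*u/(17*Abs(u))), and the second partials r_uu, r_uv, r_vv. Take dot products:
  L(u, v) = r_uu · N̂ = 0,
  M(u, v) = r_uv · N̂ = 0,
  N(u, v) = r_vv · N̂ = 4*sqrt(17)*u^2/(17*Abs(u)).
Evaluating at (u, v) = (5/2, -pi/4):
  L = 0, M = 0, N = 10*sqrt(17)/17.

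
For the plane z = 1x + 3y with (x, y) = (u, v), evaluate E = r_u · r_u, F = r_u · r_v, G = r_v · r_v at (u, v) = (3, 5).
E = 2;  F = 3;  G = 10

Partials: r_u = (1, 0, 1), r_v = (0, 1, 3). As functions of (u, v):
  E = r_u · r_u = 2,
  F = r_u · r_v = 3,
  G = r_v · r_v = 10.
Evaluating at (u, v) = (3, 5): E = 2, F = 3, G = 10.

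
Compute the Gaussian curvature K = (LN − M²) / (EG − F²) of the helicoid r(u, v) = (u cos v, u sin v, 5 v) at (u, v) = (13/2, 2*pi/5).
K = -400/72361

Coefficients of the first fundamental form: E = 1, F = 0, G = u^2 + 25.
Coefficients of the second fundamental form: L = 0, M = -5/sqrt(u^2 + 25), N = 0.
Assemble K = (LN − M²)/(EG − F²) = -25/(u^2 + 25)^2. At (u, v) = (13/2, 2*pi/5): K = -400/72361.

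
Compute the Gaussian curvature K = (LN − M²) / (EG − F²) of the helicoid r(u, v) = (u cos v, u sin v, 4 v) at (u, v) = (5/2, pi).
K = -256/7921

Coefficients of the first fundamental form: E = 1, F = 0, G = u^2 + 16.
Coefficients of the second fundamental form: L = 0, M = -4/sqrt(u^2 + 16), N = 0.
Assemble K = (LN − M²)/(EG − F²) = -16/(u^2 + 16)^2. At (u, v) = (5/2, pi): K = -256/7921.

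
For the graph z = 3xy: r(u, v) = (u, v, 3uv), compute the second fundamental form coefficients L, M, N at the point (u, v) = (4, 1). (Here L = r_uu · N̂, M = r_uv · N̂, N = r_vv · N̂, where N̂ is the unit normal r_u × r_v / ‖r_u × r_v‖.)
L = 0;  M = 3*sqrt(154)/154;  N = 0

Compute the unit normal N̂(u, v) = (-3*v/sqrt(9*u^2 + 9*v^2 + 1), -3*u/sqrt(9*u^2 + 9*v^2 + 1), 1/sqrt(9*u^2 + 9*v^2 + 1)), and the second partials r_uu, r_uv, r_vv. Take dot products:
  L(u, v) = r_uu · N̂ = 0,
  M(u, v) = r_uv · N̂ = 3/sqrt(9*u^2 + 9*v^2 + 1),
  N(u, v) = r_vv · N̂ = 0.
Evaluating at (u, v) = (4, 1):
  L = 0, M = 3*sqrt(154)/154, N = 0.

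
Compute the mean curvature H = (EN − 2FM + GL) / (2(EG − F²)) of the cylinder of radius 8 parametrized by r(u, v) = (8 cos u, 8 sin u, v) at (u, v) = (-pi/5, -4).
H = -1/16

With E = 64, F = 0, G = 1, L = -8, M = 0, N = 0, assemble
  H = (EN − 2FM + GL) / (2(EG − F²)) = -1/16.
At (u, v) = (-pi/5, -4): H = -1/16.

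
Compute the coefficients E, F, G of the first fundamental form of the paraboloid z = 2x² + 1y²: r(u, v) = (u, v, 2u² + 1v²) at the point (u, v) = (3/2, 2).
E = 37;  F = 24;  G = 17

Partials: r_u = (1, 0, 4*u), r_v = (0, 1, 2*v). As functions of (u, v):
  E = r_u · r_u = 16*u^2 + 1,
  F = r_u · r_v = 8*u*v,
  G = r_v · r_v = 4*v^2 + 1.
Evaluating at (u, v) = (3/2, 2): E = 37, F = 24, G = 17.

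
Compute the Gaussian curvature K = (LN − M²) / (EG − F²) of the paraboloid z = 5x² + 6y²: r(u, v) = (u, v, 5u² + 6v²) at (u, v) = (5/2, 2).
K = 30/361201

Coefficients of the first fundamental form: E = 100*u^2 + 1, F = 120*u*v, G = 144*v^2 + 1.
Coefficients of the second fundamental form: L = 10/sqrt(100*u^2 + 144*v^2 + 1), M = 0, N = 12/sqrt(100*u^2 + 144*v^2 + 1).
Assemble K = (LN − M²)/(EG − F²) = 120/(10000*u^4 + 28800*u^2*v^2 + 200*u^2 + 20736*v^4 + 288*v^2 + 1). At (u, v) = (5/2, 2): K = 30/361201.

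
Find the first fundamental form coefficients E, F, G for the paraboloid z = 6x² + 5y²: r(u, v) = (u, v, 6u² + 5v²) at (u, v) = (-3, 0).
E = 1297;  F = 0;  G = 1

Partials: r_u = (1, 0, 12*u), r_v = (0, 1, 10*v). As functions of (u, v):
  E = r_u · r_u = 144*u^2 + 1,
  F = r_u · r_v = 120*u*v,
  G = r_v · r_v = 100*v^2 + 1.
Evaluating at (u, v) = (-3, 0): E = 1297, F = 0, G = 1.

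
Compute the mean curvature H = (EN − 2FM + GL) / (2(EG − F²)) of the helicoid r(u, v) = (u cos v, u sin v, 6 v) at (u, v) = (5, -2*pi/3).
H = 0

With E = 1, F = 0, G = u^2 + 36, L = 0, M = -6/sqrt(u^2 + 36), N = 0, assemble
  H = (EN − 2FM + GL) / (2(EG − F²)) = 0.
At (u, v) = (5, -2*pi/3): H = 0.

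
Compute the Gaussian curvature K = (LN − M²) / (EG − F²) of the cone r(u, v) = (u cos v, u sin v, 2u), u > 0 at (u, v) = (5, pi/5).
K = 0

Coefficients of the first fundamental form: E = 5, F = 0, G = u^2.
Coefficients of the second fundamental form: L = 0, M = 0, N = 2*sqrt(5)*u^2/(5*Abs(u)).
Assemble K = (LN − M²)/(EG − F²) = 0. At (u, v) = (5, pi/5): K = 0.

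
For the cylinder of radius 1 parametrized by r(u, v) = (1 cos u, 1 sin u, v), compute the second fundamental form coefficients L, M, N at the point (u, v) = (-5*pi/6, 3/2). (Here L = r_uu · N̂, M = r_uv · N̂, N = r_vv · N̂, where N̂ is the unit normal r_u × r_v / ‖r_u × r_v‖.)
L = -1;  M = 0;  N = 0

Compute the unit normal N̂(u, v) = (cos(u), sin(u), 0), and the second partials r_uu, r_uv, r_vv. Take dot products:
  L(u, v) = r_uu · N̂ = -1,
  M(u, v) = r_uv · N̂ = 0,
  N(u, v) = r_vv · N̂ = 0.
Evaluating at (u, v) = (-5*pi/6, 3/2):
  L = -1, M = 0, N = 0.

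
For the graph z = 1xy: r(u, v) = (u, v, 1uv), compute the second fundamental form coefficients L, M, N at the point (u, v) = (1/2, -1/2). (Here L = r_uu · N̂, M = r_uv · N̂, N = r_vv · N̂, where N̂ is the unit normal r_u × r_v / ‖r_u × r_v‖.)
L = 0;  M = sqrt(6)/3;  N = 0

Compute the unit normal N̂(u, v) = (-v/sqrt(u^2 + v^2 + 1), -u/sqrt(u^2 + v^2 + 1), 1/sqrt(u^2 + v^2 + 1)), and the second partials r_uu, r_uv, r_vv. Take dot products:
  L(u, v) = r_uu · N̂ = 0,
  M(u, v) = r_uv · N̂ = 1/sqrt(u^2 + v^2 + 1),
  N(u, v) = r_vv · N̂ = 0.
Evaluating at (u, v) = (1/2, -1/2):
  L = 0, M = sqrt(6)/3, N = 0.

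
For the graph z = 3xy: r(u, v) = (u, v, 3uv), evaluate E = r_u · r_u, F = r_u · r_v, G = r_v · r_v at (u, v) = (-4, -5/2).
E = 229/4;  F = 90;  G = 145

Partials: r_u = (1, 0, 3*v), r_v = (0, 1, 3*u). As functions of (u, v):
  E = r_u · r_u = 9*v^2 + 1,
  F = r_u · r_v = 9*u*v,
  G = r_v · r_v = 9*u^2 + 1.
Evaluating at (u, v) = (-4, -5/2): E = 229/4, F = 90, G = 145.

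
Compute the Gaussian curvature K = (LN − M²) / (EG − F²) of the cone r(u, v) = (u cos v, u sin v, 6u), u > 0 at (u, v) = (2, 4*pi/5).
K = 0

Coefficients of the first fundamental form: E = 37, F = 0, G = u^2.
Coefficients of the second fundamental form: L = 0, M = 0, N = 6*sqrt(37)*u^2/(37*Abs(u)).
Assemble K = (LN − M²)/(EG − F²) = 0. At (u, v) = (2, 4*pi/5): K = 0.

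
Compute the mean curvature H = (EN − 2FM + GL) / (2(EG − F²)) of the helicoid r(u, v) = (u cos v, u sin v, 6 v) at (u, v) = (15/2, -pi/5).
H = 0

With E = 1, F = 0, G = u^2 + 36, L = 0, M = -6/sqrt(u^2 + 36), N = 0, assemble
  H = (EN − 2FM + GL) / (2(EG − F²)) = 0.
At (u, v) = (15/2, -pi/5): H = 0.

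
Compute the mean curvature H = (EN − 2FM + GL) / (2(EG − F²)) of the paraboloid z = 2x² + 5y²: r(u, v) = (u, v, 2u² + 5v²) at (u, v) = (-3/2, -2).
H = 987*sqrt(437)/190969

With E = 16*u^2 + 1, F = 40*u*v, G = 100*v^2 + 1, L = 4/sqrt(16*u^2 + 100*v^2 + 1), M = 0, N = 10/sqrt(16*u^2 + 100*v^2 + 1), assemble
  H = (EN − 2FM + GL) / (2(EG − F²)) = (80*u^2 + 200*v^2 + 7)/(16*u^2 + 100*v^2 + 1)^(3/2).
At (u, v) = (-3/2, -2): H = 987*sqrt(437)/190969.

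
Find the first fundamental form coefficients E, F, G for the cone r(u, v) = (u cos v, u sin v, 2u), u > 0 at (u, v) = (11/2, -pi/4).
E = 5;  F = 0;  G = 121/4

Partials: r_u = (cos(v), sin(v), 2), r_v = (-u*sin(v), u*cos(v), 0). As functions of (u, v):
  E = r_u · r_u = 5,
  F = r_u · r_v = 0,
  G = r_v · r_v = u^2.
Evaluating at (u, v) = (11/2, -pi/4): E = 5, F = 0, G = 121/4.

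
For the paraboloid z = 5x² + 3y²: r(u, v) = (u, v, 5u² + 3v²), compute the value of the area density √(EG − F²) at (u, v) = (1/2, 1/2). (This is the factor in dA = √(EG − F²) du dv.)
√(EG − F²)|_{(1/2, 1/2)} = sqrt(35)

E = 100*u^2 + 1, F = 60*u*v, G = 36*v^2 + 1, so EG − F² = 100*u^2 + 36*v^2 + 1. Taking the positive square root: √(EG − F²) = sqrt(100*u^2 + 36*v^2 + 1). At (u, v) = (1/2, 1/2): sqrt(35).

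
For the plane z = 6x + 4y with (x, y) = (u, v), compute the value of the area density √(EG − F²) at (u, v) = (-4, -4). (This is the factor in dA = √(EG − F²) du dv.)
√(EG − F²)|_{(-4, -4)} = sqrt(53)

E = 37, F = 24, G = 17, so EG − F² = 53. Taking the positive square root: √(EG − F²) = sqrt(53). At (u, v) = (-4, -4): sqrt(53).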